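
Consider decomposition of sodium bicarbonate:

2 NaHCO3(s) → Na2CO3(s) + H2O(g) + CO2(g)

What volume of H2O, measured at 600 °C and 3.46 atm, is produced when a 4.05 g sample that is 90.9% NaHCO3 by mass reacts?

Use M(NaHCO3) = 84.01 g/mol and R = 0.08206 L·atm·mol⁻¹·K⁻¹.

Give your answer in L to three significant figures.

mass of NaHCO3 = 4.05 × 90.9/100 = 3.681 g
n(NaHCO3) = 3.681 / 84.01 = 0.04382 mol
n(H2O) = (1/2) × 0.04382 = 0.02191 mol
V = nRT/P = 0.02191 × 0.08206 × 873.15 / 3.46 = 0.4537 L

0.454 L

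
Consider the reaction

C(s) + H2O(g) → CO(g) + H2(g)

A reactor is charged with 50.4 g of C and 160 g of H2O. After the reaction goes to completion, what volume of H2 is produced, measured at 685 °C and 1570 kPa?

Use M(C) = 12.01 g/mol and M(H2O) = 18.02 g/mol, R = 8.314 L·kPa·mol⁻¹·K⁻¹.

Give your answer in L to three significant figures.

21.3 L

n(C) = 50.4 / 12.01 = 4.197 mol
n(H2O) = 160 / 18.02 = 8.879 mol
For 4.197 mol C, stoichiometry requires (1/1) × 4.197 = 4.197 mol H2O; 8.879 mol is available, so C is limiting.
n(H2) = (1/1) × 4.197 = 4.197 mol
V(H2) = nRT/P = 4.197 × 8.314 × 958.15 / 1570 = 21.30 L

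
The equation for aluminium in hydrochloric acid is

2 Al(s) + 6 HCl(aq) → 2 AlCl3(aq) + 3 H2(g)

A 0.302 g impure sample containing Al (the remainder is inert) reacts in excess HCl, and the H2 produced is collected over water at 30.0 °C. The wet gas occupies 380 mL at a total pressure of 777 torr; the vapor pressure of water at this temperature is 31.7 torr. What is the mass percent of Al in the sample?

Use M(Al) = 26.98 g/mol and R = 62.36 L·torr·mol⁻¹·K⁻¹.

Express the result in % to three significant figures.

89.2 %

P(H2) = 777 − 31.7 = 745.3 torr
n(H2) = PV/RT = (745.3 × 0.3800) / (62.36 × 303.15) = 0.01498 mol
n(Al) = (2/3) × 0.01498 = 0.009987 mol
m(Al) = 0.009987 × 26.98 = 0.2694 g
%Al = 0.2694 / 0.302 × 100 = 89.21%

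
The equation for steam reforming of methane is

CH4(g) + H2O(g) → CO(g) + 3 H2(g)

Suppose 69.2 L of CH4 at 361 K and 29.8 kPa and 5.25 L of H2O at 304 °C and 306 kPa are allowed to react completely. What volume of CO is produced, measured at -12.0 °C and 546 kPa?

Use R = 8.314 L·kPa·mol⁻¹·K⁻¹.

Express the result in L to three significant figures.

n(CH4) = PV/RT = (29.8 × 69.2) / (8.314 × 361) = 0.6871 mol
n(H2O) = PV/RT = (306 × 5.25) / (8.314 × 577.15) = 0.3348 mol
For 0.6871 mol CH4, stoichiometry requires (1/1) × 0.6871 = 0.6871 mol H2O; 0.3348 mol is available, so H2O is limiting.
n(CO) = (1/1) × 0.3348 = 0.3348 mol
V(CO) = nRT/P = 0.3348 × 8.314 × 261.15 / 546 = 1.331 L

1.33 L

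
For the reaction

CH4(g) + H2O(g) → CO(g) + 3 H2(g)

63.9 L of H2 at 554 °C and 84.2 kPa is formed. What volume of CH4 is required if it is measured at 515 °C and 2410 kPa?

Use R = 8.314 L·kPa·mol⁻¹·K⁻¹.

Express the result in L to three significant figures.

0.709 L

n(H2) = PV/RT = (84.2 × 63.9) / (8.314 × 827.15) = 0.7824 mol
n(CH4) = (1/3) × 0.7824 = 0.2608 mol
V = nRT/P = 0.2608 × 8.314 × 788.15 / 2410 = 0.7091 L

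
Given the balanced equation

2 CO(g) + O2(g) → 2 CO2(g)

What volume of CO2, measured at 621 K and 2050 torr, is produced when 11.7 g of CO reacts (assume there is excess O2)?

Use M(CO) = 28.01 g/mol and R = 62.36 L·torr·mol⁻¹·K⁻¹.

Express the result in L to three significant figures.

n(CO) = 11.70 / 28.01 = 0.4177 mol
n(CO2) = (2/2) × 0.4177 = 0.4177 mol
V = nRT/P = 0.4177 × 62.36 × 621 / 2050 = 7.891 L

7.89 L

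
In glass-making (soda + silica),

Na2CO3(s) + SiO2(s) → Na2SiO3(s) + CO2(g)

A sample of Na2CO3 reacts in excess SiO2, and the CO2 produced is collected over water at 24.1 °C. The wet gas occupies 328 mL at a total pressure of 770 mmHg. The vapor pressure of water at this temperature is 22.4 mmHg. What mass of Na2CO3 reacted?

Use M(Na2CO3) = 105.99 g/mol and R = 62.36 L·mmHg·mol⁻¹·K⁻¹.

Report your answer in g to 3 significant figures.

P(CO2) = 770 − 22.4 = 747.6 mmHg
n(CO2) = PV/RT = (747.6 × 0.3280) / (62.36 × 297.25) = 0.01323 mol
n(Na2CO3) = (1/1) × 0.01323 = 0.01323 mol
m(Na2CO3) = 0.01323 × 105.99 = 1.402 g

1.40 g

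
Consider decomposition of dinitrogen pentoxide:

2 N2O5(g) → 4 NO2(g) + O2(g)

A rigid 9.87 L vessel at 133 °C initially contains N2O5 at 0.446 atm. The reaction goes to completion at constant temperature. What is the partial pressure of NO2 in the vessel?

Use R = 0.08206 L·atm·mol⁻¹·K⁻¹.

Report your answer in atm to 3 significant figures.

n(N2O5)₀ = PV/RT = (0.446 × 9.87) / (0.08206 × 406.15) = 0.1321 mol
n(NO2) = (4/2) × 0.1321 = 0.2642 mol
P(NO2) = nRT/V = 0.2642 × 0.08206 × 406.15 / 9.87 = 0.8921 atm

0.892 atm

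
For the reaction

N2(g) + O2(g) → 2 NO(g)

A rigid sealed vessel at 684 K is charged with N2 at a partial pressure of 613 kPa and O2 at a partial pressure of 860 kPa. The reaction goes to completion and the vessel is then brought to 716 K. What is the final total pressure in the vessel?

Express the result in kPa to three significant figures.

1540 kPa

With V and T fixed, P_i ∝ n_i, so the mole ratios apply directly to partial pressures at 684 K.
P(O2) required for 613 kPa of N2 = (1/1) × 613 = 613.0 kPa; available 860 kPa, so N2 is limiting.
P(O2) remaining = 860 − (1/1) × 613 = 247.0 kPa
P(gaseous products) = (2)/1 × 613 = 1226 kPa
P_total at 684 K = 247.0 + 1226 = 1473 kPa
Scaling to 716 K: P = 1473 × 716/684 = 1542 kPa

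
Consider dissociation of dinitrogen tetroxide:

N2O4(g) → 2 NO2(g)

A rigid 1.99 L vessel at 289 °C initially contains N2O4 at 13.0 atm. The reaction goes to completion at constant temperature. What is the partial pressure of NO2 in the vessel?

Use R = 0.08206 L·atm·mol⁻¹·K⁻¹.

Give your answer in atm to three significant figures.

n(N2O4)₀ = PV/RT = (13.0 × 1.99) / (0.08206 × 562.15) = 0.5608 mol
n(NO2) = (2/1) × 0.5608 = 1.122 mol
P(NO2) = nRT/V = 1.122 × 0.08206 × 562.15 / 1.99 = 26.01 atm

26.0 atm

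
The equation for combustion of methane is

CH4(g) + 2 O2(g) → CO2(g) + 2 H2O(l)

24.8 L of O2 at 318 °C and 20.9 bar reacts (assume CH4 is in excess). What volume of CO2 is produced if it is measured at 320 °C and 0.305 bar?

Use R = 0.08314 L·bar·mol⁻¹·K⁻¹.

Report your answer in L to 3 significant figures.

853 L

n(O2) = PV/RT = (20.9 × 24.8) / (0.08314 × 591.15) = 10.55 mol
n(CO2) = (1/2) × 10.55 = 5.275 mol
V = nRT/P = 5.275 × 0.08314 × 593.15 / 0.305 = 852.9 L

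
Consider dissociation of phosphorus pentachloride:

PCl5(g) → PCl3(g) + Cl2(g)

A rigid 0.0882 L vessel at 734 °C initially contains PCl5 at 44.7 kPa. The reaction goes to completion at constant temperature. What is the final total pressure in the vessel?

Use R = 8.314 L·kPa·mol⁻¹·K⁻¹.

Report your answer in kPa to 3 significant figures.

Since T and V are fixed, P_final/P_initial = n_final/n_initial = 2/1.
P_final = (2/1) × 44.7 = 89.40 kPa

89.4 kPa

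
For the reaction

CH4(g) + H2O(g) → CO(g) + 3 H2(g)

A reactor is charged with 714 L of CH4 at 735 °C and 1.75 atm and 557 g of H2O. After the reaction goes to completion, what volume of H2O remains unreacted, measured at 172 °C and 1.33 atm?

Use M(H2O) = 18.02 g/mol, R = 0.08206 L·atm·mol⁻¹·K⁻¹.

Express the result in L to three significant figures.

n(CH4) = PV/RT = (1.75 × 714) / (0.08206 × 1008.15) = 15.10 mol
n(H2O) = 557 / 18.02 = 30.91 mol
For 15.10 mol CH4, stoichiometry requires (1/1) × 15.10 = 15.10 mol H2O; 30.91 mol is available, so CH4 is limiting.
n(H2O) consumed = (1/1) × 15.10 = 15.10 mol; remaining = 30.91 − 15.10 = 15.81 mol
V(H2O) = nRT/P = 15.81 × 0.08206 × 445.15 / 1.33 = 434.2 L

434 L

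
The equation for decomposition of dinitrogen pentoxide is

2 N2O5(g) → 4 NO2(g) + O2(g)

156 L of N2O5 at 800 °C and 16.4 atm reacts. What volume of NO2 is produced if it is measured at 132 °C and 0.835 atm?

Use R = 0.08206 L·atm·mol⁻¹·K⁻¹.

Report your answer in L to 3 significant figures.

2310 L

n(N2O5) = PV/RT = (16.4 × 156) / (0.08206 × 1073.15) = 29.05 mol
n(NO2) = (4/2) × 29.05 = 58.10 mol
V = nRT/P = 58.10 × 0.08206 × 405.15 / 0.835 = 2313 L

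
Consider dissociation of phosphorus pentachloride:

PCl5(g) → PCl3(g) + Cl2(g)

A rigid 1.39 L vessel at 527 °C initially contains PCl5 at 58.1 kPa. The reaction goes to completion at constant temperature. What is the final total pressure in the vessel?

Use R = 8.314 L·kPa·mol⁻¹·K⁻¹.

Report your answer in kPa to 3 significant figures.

116 kPa

Since T and V are fixed, P_final/P_initial = n_final/n_initial = 2/1.
P_final = (2/1) × 58.1 = 116.2 kPa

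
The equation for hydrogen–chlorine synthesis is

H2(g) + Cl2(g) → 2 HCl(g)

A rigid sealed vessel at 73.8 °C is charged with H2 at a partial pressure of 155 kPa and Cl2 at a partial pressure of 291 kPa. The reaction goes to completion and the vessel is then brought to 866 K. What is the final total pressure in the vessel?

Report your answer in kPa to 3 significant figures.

With V and T fixed, P_i ∝ n_i, so the mole ratios apply directly to partial pressures at 73.8 °C.
P(Cl2) required for 155 kPa of H2 = (1/1) × 155 = 155.0 kPa; available 291 kPa, so H2 is limiting.
P(Cl2) remaining = 291 − (1/1) × 155 = 136.0 kPa
P(gaseous products) = (2)/1 × 155 = 310.0 kPa
P_total at 73.8 °C = 136.0 + 310.0 = 446.0 kPa
Scaling to 866 K: P = 446.0 × 866/346.95 = 1113 kPa

1110 kPa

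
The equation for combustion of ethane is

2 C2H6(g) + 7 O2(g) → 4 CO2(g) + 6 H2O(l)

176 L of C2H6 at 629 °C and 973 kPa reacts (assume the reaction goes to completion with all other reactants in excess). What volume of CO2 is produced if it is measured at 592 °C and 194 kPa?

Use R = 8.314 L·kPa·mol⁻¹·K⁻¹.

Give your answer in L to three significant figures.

n(C2H6) = PV/RT = (973 × 176) / (8.314 × 902.15) = 22.83 mol
n(CO2) = (4/2) × 22.83 = 45.66 mol
V = nRT/P = 45.66 × 8.314 × 865.15 / 194 = 1693 L

1690 L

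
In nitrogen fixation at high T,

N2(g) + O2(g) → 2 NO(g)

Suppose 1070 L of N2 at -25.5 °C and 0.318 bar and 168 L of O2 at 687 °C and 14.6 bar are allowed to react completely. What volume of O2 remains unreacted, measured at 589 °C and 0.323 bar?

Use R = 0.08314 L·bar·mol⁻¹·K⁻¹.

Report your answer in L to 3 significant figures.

3150 L

n(N2) = PV/RT = (0.318 × 1070) / (0.08314 × 247.65) = 16.53 mol
n(O2) = PV/RT = (14.6 × 168) / (0.08314 × 960.15) = 30.73 mol
For 16.53 mol N2, stoichiometry requires (1/1) × 16.53 = 16.53 mol O2; 30.73 mol is available, so N2 is limiting.
n(O2) consumed = (1/1) × 16.53 = 16.53 mol; remaining = 30.73 − 16.53 = 14.20 mol
V(O2) = nRT/P = 14.20 × 0.08314 × 862.15 / 0.323 = 3151 L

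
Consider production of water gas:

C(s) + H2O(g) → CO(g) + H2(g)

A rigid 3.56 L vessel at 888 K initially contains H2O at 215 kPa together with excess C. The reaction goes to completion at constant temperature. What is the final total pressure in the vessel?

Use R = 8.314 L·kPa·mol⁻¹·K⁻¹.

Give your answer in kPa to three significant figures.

430 kPa

At constant T and V, P ∝ n(gas): 1 mol gas → 2 mol gas.
P_final = (2/1) × 215 = 430.0 kPa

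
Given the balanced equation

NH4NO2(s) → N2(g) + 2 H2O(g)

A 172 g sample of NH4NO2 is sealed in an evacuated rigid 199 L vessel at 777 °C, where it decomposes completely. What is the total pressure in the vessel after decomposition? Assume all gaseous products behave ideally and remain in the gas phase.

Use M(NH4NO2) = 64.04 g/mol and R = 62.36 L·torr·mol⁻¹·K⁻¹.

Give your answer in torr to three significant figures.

2650 torr

n(NH4NO2) = 172 / 64.04 = 2.686 mol
n(gas produced) = (3/1) × 2.686 = 8.058 mol
P = nRT/V = 8.058 × 62.36 × 1050.15 / 199 = 2652 torr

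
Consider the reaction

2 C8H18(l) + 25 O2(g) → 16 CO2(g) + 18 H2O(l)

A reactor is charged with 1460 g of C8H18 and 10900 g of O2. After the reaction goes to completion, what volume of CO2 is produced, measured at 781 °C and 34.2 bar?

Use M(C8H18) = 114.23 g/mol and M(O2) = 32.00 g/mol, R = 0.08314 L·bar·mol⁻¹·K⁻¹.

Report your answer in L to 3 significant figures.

n(C8H18) = 1460 / 114.23 = 12.78 mol
n(O2) = 10900 / 32.00 = 340.6 mol
For 12.78 mol C8H18, stoichiometry requires (25/2) × 12.78 = 159.8 mol O2; 340.6 mol is available, so C8H18 is limiting.
n(CO2) = (16/2) × 12.78 = 102.2 mol
V(CO2) = nRT/P = 102.2 × 0.08314 × 1054.15 / 34.2 = 261.9 L

262 L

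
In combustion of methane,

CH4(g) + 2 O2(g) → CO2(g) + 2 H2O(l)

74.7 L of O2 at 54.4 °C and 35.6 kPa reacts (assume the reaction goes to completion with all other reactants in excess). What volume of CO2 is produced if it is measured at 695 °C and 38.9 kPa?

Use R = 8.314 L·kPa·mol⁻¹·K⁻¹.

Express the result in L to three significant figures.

n(O2) = PV/RT = (35.6 × 74.7) / (8.314 × 327.55) = 0.9765 mol
n(CO2) = (1/2) × 0.9765 = 0.4883 mol
V = nRT/P = 0.4883 × 8.314 × 968.15 / 38.9 = 101.0 L

101 L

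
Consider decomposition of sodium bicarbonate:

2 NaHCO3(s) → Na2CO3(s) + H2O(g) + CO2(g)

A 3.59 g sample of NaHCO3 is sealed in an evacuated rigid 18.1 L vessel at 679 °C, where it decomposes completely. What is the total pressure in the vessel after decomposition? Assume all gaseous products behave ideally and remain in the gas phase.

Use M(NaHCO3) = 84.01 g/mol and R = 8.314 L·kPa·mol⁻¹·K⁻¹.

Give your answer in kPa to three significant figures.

18.7 kPa

n(NaHCO3) = 3.59 / 84.01 = 0.04273 mol
n(gas produced) = (2/2) × 0.04273 = 0.04273 mol
P = nRT/V = 0.04273 × 8.314 × 952.15 / 18.1 = 18.69 kPa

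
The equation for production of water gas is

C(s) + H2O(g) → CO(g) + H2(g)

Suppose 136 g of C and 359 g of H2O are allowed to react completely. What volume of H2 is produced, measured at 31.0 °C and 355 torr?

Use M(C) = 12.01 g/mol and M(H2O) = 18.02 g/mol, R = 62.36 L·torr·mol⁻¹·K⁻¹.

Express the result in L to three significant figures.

n(C) = 136 / 12.01 = 11.32 mol
n(H2O) = 359 / 18.02 = 19.92 mol
For 11.32 mol C, stoichiometry requires (1/1) × 11.32 = 11.32 mol H2O; 19.92 mol is available, so C is limiting.
n(H2) = (1/1) × 11.32 = 11.32 mol
V(H2) = nRT/P = 11.32 × 62.36 × 304.15 / 355 = 604.8 L

605 L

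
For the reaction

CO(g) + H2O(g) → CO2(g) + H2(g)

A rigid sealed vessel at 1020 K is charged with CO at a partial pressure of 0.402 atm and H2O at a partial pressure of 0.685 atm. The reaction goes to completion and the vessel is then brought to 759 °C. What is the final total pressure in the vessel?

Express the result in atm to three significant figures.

1.10 atm

With V and T fixed, P_i ∝ n_i, so the mole ratios apply directly to partial pressures at 1020 K.
P(H2O) required for 0.402 atm of CO = (1/1) × 0.402 = 0.4020 atm; available 0.685 atm, so CO is limiting.
P(H2O) remaining = 0.685 − (1/1) × 0.402 = 0.2830 atm
P(gaseous products) = (1+1)/1 × 0.402 = 0.8040 atm
P_total at 1020 K = 0.2830 + 0.8040 = 1.087 atm
Scaling to 759 °C: P = 1.087 × 1032.15/1020 = 1.100 atm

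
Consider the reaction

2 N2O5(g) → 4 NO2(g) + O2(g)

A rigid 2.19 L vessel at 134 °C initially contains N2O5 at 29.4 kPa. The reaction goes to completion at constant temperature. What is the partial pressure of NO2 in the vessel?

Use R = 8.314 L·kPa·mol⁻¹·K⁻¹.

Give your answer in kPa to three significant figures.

58.8 kPa

n(N2O5)₀ = PV/RT = (29.4 × 2.19) / (8.314 × 407.15) = 0.01902 mol
n(NO2) = (4/2) × 0.01902 = 0.03804 mol
P(NO2) = nRT/V = 0.03804 × 8.314 × 407.15 / 2.19 = 58.80 kPa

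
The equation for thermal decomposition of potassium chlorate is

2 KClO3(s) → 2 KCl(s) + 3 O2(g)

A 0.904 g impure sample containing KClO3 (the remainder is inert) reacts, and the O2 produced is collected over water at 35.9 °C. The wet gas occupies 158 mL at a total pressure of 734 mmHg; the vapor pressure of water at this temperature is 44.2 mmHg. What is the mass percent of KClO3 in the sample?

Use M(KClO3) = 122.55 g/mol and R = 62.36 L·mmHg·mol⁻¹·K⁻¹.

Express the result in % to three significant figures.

P(O2) = 734 − 44.2 = 689.8 mmHg
n(O2) = PV/RT = (689.8 × 0.1580) / (62.36 × 309.05) = 0.005655 mol
n(KClO3) = (2/3) × 0.005655 = 0.003770 mol
m(KClO3) = 0.003770 × 122.55 = 0.4620 g
%KClO3 = 0.4620 / 0.904 × 100 = 51.11%

51.1 %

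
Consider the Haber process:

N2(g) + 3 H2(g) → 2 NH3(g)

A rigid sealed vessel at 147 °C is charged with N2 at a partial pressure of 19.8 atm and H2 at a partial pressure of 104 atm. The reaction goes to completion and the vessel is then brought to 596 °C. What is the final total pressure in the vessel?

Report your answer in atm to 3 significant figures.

Because the vessel is rigid and T is held at 147 °C, work the stoichiometry in partial pressures (P_i = n_iRT/V).
P(H2) required for 19.8 atm of N2 = (3/1) × 19.8 = 59.40 atm; available 104 atm, so N2 is limiting.
P(H2) remaining = 104 − (3/1) × 19.8 = 44.60 atm
P(gaseous products) = (2)/1 × 19.8 = 39.60 atm
P_total at 147 °C = 44.60 + 39.60 = 84.20 atm
Scaling to 596 °C: P = 84.20 × 869.15/420.15 = 174.2 atm

174 atm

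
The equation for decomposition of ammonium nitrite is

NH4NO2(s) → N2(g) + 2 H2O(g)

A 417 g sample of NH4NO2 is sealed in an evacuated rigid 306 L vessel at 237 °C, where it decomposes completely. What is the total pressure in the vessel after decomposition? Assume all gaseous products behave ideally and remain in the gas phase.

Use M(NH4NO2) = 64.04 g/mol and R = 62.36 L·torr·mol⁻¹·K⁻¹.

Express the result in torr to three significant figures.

n(NH4NO2) = 417 / 64.04 = 6.512 mol
n(gas produced) = (3/1) × 6.512 = 19.54 mol
P = nRT/V = 19.54 × 62.36 × 510.15 / 306 = 2031 torr

2030 torr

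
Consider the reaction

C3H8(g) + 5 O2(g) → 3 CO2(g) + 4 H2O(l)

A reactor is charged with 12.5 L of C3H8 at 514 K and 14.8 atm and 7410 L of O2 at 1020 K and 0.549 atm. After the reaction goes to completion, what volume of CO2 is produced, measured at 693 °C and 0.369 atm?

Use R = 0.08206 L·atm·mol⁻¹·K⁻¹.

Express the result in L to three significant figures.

n(C3H8) = PV/RT = (14.8 × 12.5) / (0.08206 × 514) = 4.386 mol
n(O2) = PV/RT = (0.549 × 7410) / (0.08206 × 1020) = 48.60 mol
For 4.386 mol C3H8, stoichiometry requires (5/1) × 4.386 = 21.93 mol O2; 48.60 mol is available, so C3H8 is limiting.
n(CO2) = (3/1) × 4.386 = 13.16 mol
V(CO2) = nRT/P = 13.16 × 0.08206 × 966.15 / 0.369 = 2828 L

2830 L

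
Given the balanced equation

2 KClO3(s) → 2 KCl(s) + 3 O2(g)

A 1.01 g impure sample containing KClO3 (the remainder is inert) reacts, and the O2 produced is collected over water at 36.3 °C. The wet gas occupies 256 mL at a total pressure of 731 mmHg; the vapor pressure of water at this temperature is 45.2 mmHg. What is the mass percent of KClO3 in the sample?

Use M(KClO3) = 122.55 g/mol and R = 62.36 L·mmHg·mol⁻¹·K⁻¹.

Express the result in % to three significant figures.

P(O2) = 731 − 45.2 = 685.8 mmHg
n(O2) = PV/RT = (685.8 × 0.2560) / (62.36 × 309.45) = 0.009098 mol
n(KClO3) = (2/3) × 0.009098 = 0.006065 mol
m(KClO3) = 0.006065 × 122.55 = 0.7433 g
%KClO3 = 0.7433 / 1.01 × 100 = 73.59%

73.6 %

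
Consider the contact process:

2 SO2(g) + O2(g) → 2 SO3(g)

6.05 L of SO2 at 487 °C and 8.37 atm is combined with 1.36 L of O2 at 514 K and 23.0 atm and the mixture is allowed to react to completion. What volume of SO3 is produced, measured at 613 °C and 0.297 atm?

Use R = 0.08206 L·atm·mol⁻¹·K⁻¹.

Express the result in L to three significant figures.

199 L

n(SO2) = PV/RT = (8.37 × 6.05) / (0.08206 × 760.15) = 0.8118 mol
n(O2) = PV/RT = (23.0 × 1.36) / (0.08206 × 514) = 0.7416 mol
For 0.8118 mol SO2, stoichiometry requires (1/2) × 0.8118 = 0.4059 mol O2; 0.7416 mol is available, so SO2 is limiting.
n(SO3) = (2/2) × 0.8118 = 0.8118 mol
V(SO3) = nRT/P = 0.8118 × 0.08206 × 886.15 / 0.297 = 198.8 L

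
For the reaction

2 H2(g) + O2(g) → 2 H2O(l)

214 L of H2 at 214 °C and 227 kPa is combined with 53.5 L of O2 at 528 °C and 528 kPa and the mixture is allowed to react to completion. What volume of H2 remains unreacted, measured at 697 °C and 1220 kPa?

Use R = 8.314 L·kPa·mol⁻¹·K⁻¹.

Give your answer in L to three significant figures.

23.2 L

n(H2) = PV/RT = (227 × 214) / (8.314 × 487.15) = 11.99 mol
n(O2) = PV/RT = (528 × 53.5) / (8.314 × 801.15) = 4.241 mol
For 11.99 mol H2, stoichiometry requires (1/2) × 11.99 = 5.995 mol O2; 4.241 mol is available, so O2 is limiting.
n(H2) consumed = (2/1) × 4.241 = 8.482 mol; remaining = 11.99 − 8.482 = 3.508 mol
V(H2) = nRT/P = 3.508 × 8.314 × 970.15 / 1220 = 23.19 L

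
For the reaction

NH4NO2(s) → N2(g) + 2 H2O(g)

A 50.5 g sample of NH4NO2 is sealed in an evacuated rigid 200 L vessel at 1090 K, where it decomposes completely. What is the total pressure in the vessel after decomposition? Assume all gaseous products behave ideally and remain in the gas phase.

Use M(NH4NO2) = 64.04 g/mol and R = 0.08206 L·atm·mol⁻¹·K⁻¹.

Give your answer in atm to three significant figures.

1.06 atm

n(NH4NO2) = 50.5 / 64.04 = 0.7886 mol
n(gas produced) = (3/1) × 0.7886 = 2.366 mol
P = nRT/V = 2.366 × 0.08206 × 1090 / 200 = 1.058 atm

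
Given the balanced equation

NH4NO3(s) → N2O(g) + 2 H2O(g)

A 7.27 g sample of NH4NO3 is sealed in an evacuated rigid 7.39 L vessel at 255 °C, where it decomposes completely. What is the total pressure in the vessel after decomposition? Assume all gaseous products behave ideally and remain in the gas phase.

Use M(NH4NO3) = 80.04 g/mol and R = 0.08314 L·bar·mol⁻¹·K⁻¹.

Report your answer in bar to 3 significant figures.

n(NH4NO3) = 7.27 / 80.04 = 0.09083 mol
n(gas produced) = (3/1) × 0.09083 = 0.2725 mol
P = nRT/V = 0.2725 × 0.08314 × 528.15 / 7.39 = 1.619 bar

1.62 bar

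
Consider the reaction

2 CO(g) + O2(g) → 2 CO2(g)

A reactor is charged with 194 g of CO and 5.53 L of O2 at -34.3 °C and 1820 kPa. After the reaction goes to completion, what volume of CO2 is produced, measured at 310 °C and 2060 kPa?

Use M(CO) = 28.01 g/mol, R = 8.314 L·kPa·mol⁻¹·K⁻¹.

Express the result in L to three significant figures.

n(CO) = 194 / 28.01 = 6.926 mol
n(O2) = PV/RT = (1820 × 5.53) / (8.314 × 238.85) = 5.068 mol
For 6.926 mol CO, stoichiometry requires (1/2) × 6.926 = 3.463 mol O2; 5.068 mol is available, so CO is limiting.
n(CO2) = (2/2) × 6.926 = 6.926 mol
V(CO2) = nRT/P = 6.926 × 8.314 × 583.15 / 2060 = 16.30 L

16.3 L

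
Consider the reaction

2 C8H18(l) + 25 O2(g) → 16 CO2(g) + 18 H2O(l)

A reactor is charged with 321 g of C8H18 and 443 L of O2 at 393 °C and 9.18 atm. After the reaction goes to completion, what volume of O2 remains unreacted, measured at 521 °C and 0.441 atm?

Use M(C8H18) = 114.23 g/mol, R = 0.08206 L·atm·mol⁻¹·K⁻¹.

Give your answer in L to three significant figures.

5800 L

n(C8H18) = 321 / 114.23 = 2.810 mol
n(O2) = PV/RT = (9.18 × 443) / (0.08206 × 666.15) = 74.39 mol
For 2.810 mol C8H18, stoichiometry requires (25/2) × 2.810 = 35.12 mol O2; 74.39 mol is available, so C8H18 is limiting.
n(O2) consumed = (25/2) × 2.810 = 35.12 mol; remaining = 74.39 − 35.12 = 39.27 mol
V(O2) = nRT/P = 39.27 × 0.08206 × 794.15 / 0.441 = 5803 L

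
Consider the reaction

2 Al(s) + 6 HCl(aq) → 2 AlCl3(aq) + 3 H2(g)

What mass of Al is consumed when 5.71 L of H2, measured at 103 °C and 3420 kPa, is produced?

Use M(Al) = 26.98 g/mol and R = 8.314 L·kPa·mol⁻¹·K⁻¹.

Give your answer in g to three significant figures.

n(H2) = PV/RT = (3420 × 5.71) / (8.314 × 376.15) = 6.244 mol
n(Al) = (2/3) × 6.244 = 4.163 mol
m(Al) = 4.163 × 26.98 = 112.3 g

112 g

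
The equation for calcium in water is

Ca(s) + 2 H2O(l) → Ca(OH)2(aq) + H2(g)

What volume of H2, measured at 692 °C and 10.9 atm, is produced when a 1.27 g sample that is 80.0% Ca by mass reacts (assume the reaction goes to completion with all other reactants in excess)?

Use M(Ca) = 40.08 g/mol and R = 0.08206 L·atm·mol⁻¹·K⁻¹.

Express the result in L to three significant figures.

0.184 L

mass of Ca = 1.27 × 80.0/100 = 1.016 g
n(Ca) = 1.016 / 40.08 = 0.02535 mol
n(H2) = (1/1) × 0.02535 = 0.02535 mol
V = nRT/P = 0.02535 × 0.08206 × 965.15 / 10.9 = 0.1842 L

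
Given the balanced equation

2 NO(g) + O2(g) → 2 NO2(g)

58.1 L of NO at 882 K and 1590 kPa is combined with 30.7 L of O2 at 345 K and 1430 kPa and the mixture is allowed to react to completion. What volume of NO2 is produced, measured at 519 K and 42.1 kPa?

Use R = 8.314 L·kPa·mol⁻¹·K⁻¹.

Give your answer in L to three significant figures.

n(NO) = PV/RT = (1590 × 58.1) / (8.314 × 882) = 12.60 mol
n(O2) = PV/RT = (1430 × 30.7) / (8.314 × 345) = 15.31 mol
For 12.60 mol NO, stoichiometry requires (1/2) × 12.60 = 6.300 mol O2; 15.31 mol is available, so NO is limiting.
n(NO2) = (2/2) × 12.60 = 12.60 mol
V(NO2) = nRT/P = 12.60 × 8.314 × 519 / 42.1 = 1291 L

1290 L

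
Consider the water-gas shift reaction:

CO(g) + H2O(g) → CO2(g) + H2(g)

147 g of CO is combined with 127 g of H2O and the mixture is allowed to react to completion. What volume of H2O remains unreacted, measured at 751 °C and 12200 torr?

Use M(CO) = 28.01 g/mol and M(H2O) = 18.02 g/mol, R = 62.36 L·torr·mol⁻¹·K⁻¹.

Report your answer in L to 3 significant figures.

n(CO) = 147 / 28.01 = 5.248 mol
n(H2O) = 127 / 18.02 = 7.048 mol
For 5.248 mol CO, stoichiometry requires (1/1) × 5.248 = 5.248 mol H2O; 7.048 mol is available, so CO is limiting.
n(H2O) consumed = (1/1) × 5.248 = 5.248 mol; remaining = 7.048 − 5.248 = 1.800 mol
V(H2O) = nRT/P = 1.800 × 62.36 × 1024.15 / 12200 = 9.423 L

9.42 L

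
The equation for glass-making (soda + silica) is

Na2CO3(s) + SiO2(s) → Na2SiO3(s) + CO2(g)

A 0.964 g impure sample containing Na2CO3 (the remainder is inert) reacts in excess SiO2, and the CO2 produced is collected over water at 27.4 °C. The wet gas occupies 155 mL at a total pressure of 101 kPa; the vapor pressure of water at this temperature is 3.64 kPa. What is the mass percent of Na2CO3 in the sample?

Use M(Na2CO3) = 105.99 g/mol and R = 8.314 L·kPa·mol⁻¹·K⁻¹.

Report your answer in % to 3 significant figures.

P(CO2) = 101 − 3.64 = 97.36 kPa
n(CO2) = PV/RT = (97.36 × 0.1550) / (8.314 × 300.55) = 0.006039 mol
n(Na2CO3) = (1/1) × 0.006039 = 0.006039 mol
m(Na2CO3) = 0.006039 × 105.99 = 0.6401 g
%Na2CO3 = 0.6401 / 0.964 × 100 = 66.40%

66.4 %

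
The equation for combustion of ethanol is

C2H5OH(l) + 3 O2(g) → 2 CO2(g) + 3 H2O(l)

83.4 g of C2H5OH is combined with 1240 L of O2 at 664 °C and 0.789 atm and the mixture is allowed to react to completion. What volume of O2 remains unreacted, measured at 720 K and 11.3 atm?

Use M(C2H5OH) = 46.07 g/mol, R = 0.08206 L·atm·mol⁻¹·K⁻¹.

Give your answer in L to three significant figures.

38.1 L

n(C2H5OH) = 83.4 / 46.07 = 1.810 mol
n(O2) = PV/RT = (0.789 × 1240) / (0.08206 × 937.15) = 12.72 mol
For 1.810 mol C2H5OH, stoichiometry requires (3/1) × 1.810 = 5.430 mol O2; 12.72 mol is available, so C2H5OH is limiting.
n(O2) consumed = (3/1) × 1.810 = 5.430 mol; remaining = 12.72 − 5.430 = 7.290 mol
V(O2) = nRT/P = 7.290 × 0.08206 × 720 / 11.3 = 38.12 L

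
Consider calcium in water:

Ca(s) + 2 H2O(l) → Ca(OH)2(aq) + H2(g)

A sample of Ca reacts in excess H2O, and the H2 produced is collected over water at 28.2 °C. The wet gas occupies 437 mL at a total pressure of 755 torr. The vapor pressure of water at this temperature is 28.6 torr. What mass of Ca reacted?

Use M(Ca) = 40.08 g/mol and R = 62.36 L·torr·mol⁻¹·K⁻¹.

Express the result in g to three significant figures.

0.677 g

P(H2) = 755 − 28.6 = 726.4 torr
n(H2) = PV/RT = (726.4 × 0.4370) / (62.36 × 301.35) = 0.01689 mol
n(Ca) = (1/1) × 0.01689 = 0.01689 mol
m(Ca) = 0.01689 × 40.08 = 0.6770 g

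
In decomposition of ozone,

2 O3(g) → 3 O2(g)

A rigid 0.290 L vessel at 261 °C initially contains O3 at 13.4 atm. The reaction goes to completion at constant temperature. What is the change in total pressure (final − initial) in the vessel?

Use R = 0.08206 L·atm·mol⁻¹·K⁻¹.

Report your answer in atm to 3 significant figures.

At constant T and V, P ∝ n(gas): 2 mol gas → 3 mol gas.
P_final = (3/2) × 13.4 = 20.10 atm; ΔP = 20.10 − 13.4 = 6.700 atm

6.70 atm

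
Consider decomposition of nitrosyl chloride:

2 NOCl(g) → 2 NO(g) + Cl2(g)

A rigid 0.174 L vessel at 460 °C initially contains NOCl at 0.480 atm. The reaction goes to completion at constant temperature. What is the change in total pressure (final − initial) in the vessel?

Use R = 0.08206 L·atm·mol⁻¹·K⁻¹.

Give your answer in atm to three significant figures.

Rigid vessel, constant T ⇒ P scales with total gas moles (2 → 3).
P_final = (3/2) × 0.480 = 0.7200 atm; ΔP = 0.7200 − 0.480 = 0.2400 atm

0.240 atm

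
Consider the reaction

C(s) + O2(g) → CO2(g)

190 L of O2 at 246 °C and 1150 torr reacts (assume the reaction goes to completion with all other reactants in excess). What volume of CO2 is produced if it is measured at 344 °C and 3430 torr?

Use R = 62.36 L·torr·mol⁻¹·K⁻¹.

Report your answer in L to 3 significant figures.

n(O2) = PV/RT = (1150 × 190) / (62.36 × 519.15) = 6.749 mol
n(CO2) = (1/1) × 6.749 = 6.749 mol
V = nRT/P = 6.749 × 62.36 × 617.15 / 3430 = 75.73 L

75.7 L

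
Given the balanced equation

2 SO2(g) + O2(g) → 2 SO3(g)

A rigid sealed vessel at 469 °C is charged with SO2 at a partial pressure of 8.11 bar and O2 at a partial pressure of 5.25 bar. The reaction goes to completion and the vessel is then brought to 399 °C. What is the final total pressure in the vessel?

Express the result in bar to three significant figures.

8.43 bar

At constant V, partial pressures at 469 °C are proportional to moles, so apply stoichiometry directly to pressures.
P(O2) required for 8.11 bar of SO2 = (1/2) × 8.11 = 4.055 bar; available 5.25 bar, so SO2 is limiting.
P(O2) remaining = 5.25 − (1/2) × 8.11 = 1.195 bar
P(gaseous products) = (2)/2 × 8.11 = 8.110 bar
P_total at 469 °C = 1.195 + 8.110 = 9.305 bar
Scaling to 399 °C: P = 9.305 × 672.15/742.15 = 8.427 bar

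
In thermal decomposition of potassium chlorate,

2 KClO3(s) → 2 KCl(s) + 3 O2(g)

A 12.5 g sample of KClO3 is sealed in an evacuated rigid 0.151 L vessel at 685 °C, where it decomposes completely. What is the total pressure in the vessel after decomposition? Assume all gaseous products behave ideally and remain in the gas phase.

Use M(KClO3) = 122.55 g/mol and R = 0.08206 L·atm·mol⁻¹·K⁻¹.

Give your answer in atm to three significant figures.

n(KClO3) = 12.5 / 122.55 = 0.1020 mol
n(gas produced) = (3/2) × 0.1020 = 0.1530 mol
P = nRT/V = 0.1530 × 0.08206 × 958.15 / 0.151 = 79.67 atm

79.7 atm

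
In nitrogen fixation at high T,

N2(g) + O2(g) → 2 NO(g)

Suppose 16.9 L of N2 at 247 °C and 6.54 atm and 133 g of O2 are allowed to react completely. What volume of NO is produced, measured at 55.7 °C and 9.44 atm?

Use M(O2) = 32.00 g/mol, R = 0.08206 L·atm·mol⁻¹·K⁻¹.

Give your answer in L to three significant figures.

14.8 L

n(N2) = PV/RT = (6.54 × 16.9) / (0.08206 × 520.15) = 2.589 mol
n(O2) = 133 / 32.00 = 4.156 mol
For 2.589 mol N2, stoichiometry requires (1/1) × 2.589 = 2.589 mol O2; 4.156 mol is available, so N2 is limiting.
n(NO) = (2/1) × 2.589 = 5.178 mol
V(NO) = nRT/P = 5.178 × 0.08206 × 328.85 / 9.44 = 14.80 L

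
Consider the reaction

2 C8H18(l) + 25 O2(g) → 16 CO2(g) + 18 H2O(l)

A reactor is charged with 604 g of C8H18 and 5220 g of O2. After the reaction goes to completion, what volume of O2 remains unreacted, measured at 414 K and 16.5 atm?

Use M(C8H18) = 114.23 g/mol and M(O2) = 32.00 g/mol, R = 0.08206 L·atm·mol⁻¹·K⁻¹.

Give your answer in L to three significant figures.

200 L

n(C8H18) = 604 / 114.23 = 5.288 mol
n(O2) = 5220 / 32.00 = 163.1 mol
For 5.288 mol C8H18, stoichiometry requires (25/2) × 5.288 = 66.10 mol O2; 163.1 mol is available, so C8H18 is limiting.
n(O2) consumed = (25/2) × 5.288 = 66.10 mol; remaining = 163.1 − 66.10 = 97.00 mol
V(O2) = nRT/P = 97.00 × 0.08206 × 414 / 16.5 = 199.7 L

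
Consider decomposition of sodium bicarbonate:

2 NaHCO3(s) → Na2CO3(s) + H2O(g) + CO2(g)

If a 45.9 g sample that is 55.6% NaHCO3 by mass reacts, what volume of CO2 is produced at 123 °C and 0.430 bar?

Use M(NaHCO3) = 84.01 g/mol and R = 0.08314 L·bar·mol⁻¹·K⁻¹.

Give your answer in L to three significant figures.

11.6 L

mass of NaHCO3 = 45.9 × 55.6/100 = 25.52 g
n(NaHCO3) = 25.52 / 84.01 = 0.3038 mol
n(CO2) = (1/2) × 0.3038 = 0.1519 mol
V = nRT/P = 0.1519 × 0.08314 × 396.15 / 0.430 = 11.63 L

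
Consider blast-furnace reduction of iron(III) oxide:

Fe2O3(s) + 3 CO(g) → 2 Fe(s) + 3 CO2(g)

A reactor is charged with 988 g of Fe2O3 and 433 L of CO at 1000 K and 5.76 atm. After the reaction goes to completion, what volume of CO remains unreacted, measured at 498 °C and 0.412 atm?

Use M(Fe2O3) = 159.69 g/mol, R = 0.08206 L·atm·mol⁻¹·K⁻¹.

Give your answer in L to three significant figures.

1820 L

n(Fe2O3) = 988 / 159.69 = 6.187 mol
n(CO) = PV/RT = (5.76 × 433) / (0.08206 × 1000) = 30.39 mol
For 6.187 mol Fe2O3, stoichiometry requires (3/1) × 6.187 = 18.56 mol CO; 30.39 mol is available, so Fe2O3 is limiting.
n(CO) consumed = (3/1) × 6.187 = 18.56 mol; remaining = 30.39 − 18.56 = 11.83 mol
V(CO) = nRT/P = 11.83 × 0.08206 × 771.15 / 0.412 = 1817 L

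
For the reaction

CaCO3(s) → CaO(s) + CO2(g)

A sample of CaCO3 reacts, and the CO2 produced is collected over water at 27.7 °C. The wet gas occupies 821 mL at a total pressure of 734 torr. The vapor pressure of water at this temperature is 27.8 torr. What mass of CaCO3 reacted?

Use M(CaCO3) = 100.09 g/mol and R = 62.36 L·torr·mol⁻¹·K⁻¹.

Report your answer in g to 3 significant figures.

3.09 g

P(CO2) = 734 − 27.8 = 706.2 torr
n(CO2) = PV/RT = (706.2 × 0.8210) / (62.36 × 300.85) = 0.03090 mol
n(CaCO3) = (1/1) × 0.03090 = 0.03090 mol
m(CaCO3) = 0.03090 × 100.09 = 3.093 g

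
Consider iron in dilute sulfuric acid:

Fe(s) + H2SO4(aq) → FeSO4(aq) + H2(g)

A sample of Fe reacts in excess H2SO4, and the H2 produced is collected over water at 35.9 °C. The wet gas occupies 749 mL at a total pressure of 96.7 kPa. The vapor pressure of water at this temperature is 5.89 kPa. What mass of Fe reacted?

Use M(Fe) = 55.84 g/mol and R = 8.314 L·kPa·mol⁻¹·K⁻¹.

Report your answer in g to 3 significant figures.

1.48 g

P(H2) = 96.7 − 5.89 = 90.81 kPa
n(H2) = PV/RT = (90.81 × 0.7490) / (8.314 × 309.05) = 0.02647 mol
n(Fe) = (1/1) × 0.02647 = 0.02647 mol
m(Fe) = 0.02647 × 55.84 = 1.478 g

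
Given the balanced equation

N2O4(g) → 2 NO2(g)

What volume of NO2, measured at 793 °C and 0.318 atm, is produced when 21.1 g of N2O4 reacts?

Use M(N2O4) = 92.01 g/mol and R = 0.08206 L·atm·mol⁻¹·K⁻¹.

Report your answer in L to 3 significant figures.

n(N2O4) = 21.10 / 92.01 = 0.2293 mol
n(NO2) = (2/1) × 0.2293 = 0.4586 mol
V = nRT/P = 0.4586 × 0.08206 × 1066.15 / 0.318 = 126.2 L

126 L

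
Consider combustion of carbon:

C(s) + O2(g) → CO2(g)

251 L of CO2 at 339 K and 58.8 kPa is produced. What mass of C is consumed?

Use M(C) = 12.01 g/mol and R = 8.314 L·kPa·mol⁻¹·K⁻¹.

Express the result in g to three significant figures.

n(CO2) = PV/RT = (58.8 × 251) / (8.314 × 339) = 5.237 mol
n(C) = (1/1) × 5.237 = 5.237 mol
m(C) = 5.237 × 12.01 = 62.90 g

62.9 g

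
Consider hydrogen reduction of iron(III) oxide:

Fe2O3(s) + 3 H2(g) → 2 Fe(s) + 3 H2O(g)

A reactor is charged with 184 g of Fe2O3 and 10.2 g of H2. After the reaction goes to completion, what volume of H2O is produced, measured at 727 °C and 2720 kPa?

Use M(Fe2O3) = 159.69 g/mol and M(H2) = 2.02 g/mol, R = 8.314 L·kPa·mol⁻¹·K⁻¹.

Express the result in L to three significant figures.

10.6 L

n(Fe2O3) = 184 / 159.69 = 1.152 mol
n(H2) = 10.2 / 2.02 = 5.050 mol
For 1.152 mol Fe2O3, stoichiometry requires (3/1) × 1.152 = 3.456 mol H2; 5.050 mol is available, so Fe2O3 is limiting.
n(H2O) = (3/1) × 1.152 = 3.456 mol
V(H2O) = nRT/P = 3.456 × 8.314 × 1000.15 / 2720 = 10.57 L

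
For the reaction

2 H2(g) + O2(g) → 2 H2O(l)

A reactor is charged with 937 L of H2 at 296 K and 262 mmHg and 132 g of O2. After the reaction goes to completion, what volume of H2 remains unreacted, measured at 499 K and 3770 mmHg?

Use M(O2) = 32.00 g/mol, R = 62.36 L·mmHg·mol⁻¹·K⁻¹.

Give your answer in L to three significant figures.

n(H2) = PV/RT = (262 × 937) / (62.36 × 296) = 13.30 mol
n(O2) = 132 / 32.00 = 4.125 mol
For 13.30 mol H2, stoichiometry requires (1/2) × 13.30 = 6.650 mol O2; 4.125 mol is available, so O2 is limiting.
n(H2) consumed = (2/1) × 4.125 = 8.250 mol; remaining = 13.30 − 8.250 = 5.050 mol
V(H2) = nRT/P = 5.050 × 62.36 × 499 / 3770 = 41.68 L

41.7 L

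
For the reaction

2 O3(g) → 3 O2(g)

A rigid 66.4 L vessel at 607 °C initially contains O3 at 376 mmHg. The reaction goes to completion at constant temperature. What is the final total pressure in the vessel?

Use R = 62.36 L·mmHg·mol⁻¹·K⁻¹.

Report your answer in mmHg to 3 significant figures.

564 mmHg

Rigid vessel, constant T ⇒ P scales with total gas moles (2 → 3).
P_final = (3/2) × 376 = 564.0 mmHg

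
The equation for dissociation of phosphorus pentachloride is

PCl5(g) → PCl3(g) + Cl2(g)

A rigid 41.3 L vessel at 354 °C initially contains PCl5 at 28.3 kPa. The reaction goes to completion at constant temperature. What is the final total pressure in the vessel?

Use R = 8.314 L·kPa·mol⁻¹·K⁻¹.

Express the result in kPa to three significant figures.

At constant T and V, P ∝ n(gas): 1 mol gas → 2 mol gas.
P_final = (2/1) × 28.3 = 56.60 kPa

56.6 kPa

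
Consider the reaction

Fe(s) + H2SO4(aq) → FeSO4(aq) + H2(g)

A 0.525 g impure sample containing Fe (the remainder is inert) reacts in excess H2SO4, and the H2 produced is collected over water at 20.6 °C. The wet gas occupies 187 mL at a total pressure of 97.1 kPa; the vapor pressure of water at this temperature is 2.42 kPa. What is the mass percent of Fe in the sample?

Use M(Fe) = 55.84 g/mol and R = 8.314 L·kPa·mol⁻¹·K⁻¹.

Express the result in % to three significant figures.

P(H2) = 97.1 − 2.42 = 94.68 kPa
n(H2) = PV/RT = (94.68 × 0.1870) / (8.314 × 293.75) = 0.007250 mol
n(Fe) = (1/1) × 0.007250 = 0.007250 mol
m(Fe) = 0.007250 × 55.84 = 0.4048 g
%Fe = 0.4048 / 0.525 × 100 = 77.10%

77.1 %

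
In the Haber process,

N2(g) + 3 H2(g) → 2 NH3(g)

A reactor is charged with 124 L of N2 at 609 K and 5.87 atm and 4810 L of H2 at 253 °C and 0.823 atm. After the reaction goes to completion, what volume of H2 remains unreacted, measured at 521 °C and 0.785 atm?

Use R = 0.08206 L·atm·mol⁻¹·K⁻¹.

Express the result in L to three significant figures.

n(N2) = PV/RT = (5.87 × 124) / (0.08206 × 609) = 14.57 mol
n(H2) = PV/RT = (0.823 × 4810) / (0.08206 × 526.15) = 91.69 mol
For 14.57 mol N2, stoichiometry requires (3/1) × 14.57 = 43.71 mol H2; 91.69 mol is available, so N2 is limiting.
n(H2) consumed = (3/1) × 14.57 = 43.71 mol; remaining = 91.69 − 43.71 = 47.98 mol
V(H2) = nRT/P = 47.98 × 0.08206 × 794.15 / 0.785 = 3983 L

3980 L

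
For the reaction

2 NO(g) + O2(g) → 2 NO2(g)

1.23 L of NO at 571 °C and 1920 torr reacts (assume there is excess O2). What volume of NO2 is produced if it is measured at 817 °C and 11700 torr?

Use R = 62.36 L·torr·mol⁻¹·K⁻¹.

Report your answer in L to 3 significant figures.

n(NO) = PV/RT = (1920 × 1.23) / (62.36 × 844.15) = 0.04486 mol
n(NO2) = (2/2) × 0.04486 = 0.04486 mol
V = nRT/P = 0.04486 × 62.36 × 1090.15 / 11700 = 0.2607 L

0.261 L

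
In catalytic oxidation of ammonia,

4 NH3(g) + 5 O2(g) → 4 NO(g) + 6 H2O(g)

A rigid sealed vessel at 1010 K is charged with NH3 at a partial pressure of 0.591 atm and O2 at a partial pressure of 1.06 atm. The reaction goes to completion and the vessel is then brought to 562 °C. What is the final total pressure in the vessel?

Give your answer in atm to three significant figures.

1.49 atm

Because the vessel is rigid and T is held at 1010 K, work the stoichiometry in partial pressures (P_i = n_iRT/V).
P(O2) required for 0.591 atm of NH3 = (5/4) × 0.591 = 0.7388 atm; available 1.06 atm, so NH3 is limiting.
P(O2) remaining = 1.06 − (5/4) × 0.591 = 0.3213 atm
P(gaseous products) = (4+6)/4 × 0.591 = 1.478 atm
P_total at 1010 K = 0.3213 + 1.478 = 1.799 atm
Scaling to 562 °C: P = 1.799 × 835.15/1010 = 1.488 atm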